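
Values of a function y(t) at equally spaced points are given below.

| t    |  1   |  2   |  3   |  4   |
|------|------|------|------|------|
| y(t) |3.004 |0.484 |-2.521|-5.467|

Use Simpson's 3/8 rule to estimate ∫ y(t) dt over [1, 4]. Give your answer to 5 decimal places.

-3.21525

h = 1, n = 3.
(3h/8)·[y₀ + 3y₁ + 3y₂ + y₃] = 0.375·(-8.574) = -3.21525.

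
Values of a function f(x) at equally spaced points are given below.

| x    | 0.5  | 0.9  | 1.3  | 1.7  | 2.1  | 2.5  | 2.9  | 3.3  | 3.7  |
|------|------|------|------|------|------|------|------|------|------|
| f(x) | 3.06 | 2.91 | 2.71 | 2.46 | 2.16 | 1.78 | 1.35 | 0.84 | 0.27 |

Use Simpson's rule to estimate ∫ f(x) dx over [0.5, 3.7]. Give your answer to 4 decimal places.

6.3640

h = 0.4, n = 8.
(h/3)·[y₀ + 4y₁ + 2y₂ + 4y₃ + 2y₄ + 4y₅ + 2y₆ + 4y₇ + y₈] = 0.133333·(47.73) = 6.3640.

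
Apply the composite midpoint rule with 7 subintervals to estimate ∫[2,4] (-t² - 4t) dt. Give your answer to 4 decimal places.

-42.6531

h = (4 − 2)/7 = 0.285714.
Midpoints m₁,…,m₇ = 2.142857, 2.428571, 2.714286, 3, 3.285714, 3.571429, 3.857143.
f(m₁)=-13.163265, f(m₂)=-15.612245, f(m₃)=-18.224490, f(m₄)=-21, f(m₅)=-23.938776, f(m₆)=-27.040816, f(m₇)=-30.306122.
h·[f(m₁) + f(m₂) + f(m₃) + f(m₄) + f(m₅) + f(m₆) + f(m₇)] = 0.285714·(-149.285714) = -42.6531.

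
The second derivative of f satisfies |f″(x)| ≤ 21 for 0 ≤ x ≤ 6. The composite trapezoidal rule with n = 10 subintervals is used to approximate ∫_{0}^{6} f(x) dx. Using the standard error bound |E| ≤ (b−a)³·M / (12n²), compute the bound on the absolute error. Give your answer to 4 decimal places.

|E| ≤ (6)³·21 / (12·10²) = 4536/1200 = 3.7800.

3.7800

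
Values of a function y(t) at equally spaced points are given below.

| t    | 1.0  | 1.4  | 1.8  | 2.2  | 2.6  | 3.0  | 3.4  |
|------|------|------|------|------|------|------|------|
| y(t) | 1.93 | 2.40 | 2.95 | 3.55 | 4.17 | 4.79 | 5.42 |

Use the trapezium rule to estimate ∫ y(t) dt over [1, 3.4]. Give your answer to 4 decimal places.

h = 0.4, n = 6.
(h/2)·[y₀ + 2y₁ + 2y₂ + 2y₃ + 2y₄ + 2y₅ + y₆] = 0.2·(43.07) = 8.6140.

8.6140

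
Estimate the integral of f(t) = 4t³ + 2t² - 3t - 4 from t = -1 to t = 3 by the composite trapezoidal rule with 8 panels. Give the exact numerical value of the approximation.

73

h = (3 − (-1))/8 = 0.5.
Nodes t₀,…,t₈ = -1, -0.5, 0, 0.5, 1, 1.5, 2, 2.5, 3.
f(t) = 4t³ + 2t² - 3t - 4: f₀=-3, f₁=-2.5, f₂=-4, f₃=-4.5, f₄=-1, f₅=9.5, f₆=30, f₇=63.5, f₈=113.
(h/2)·[f₀ + 2f₁ + 2f₂ + 2f₃ + 2f₄ + 2f₅ + 2f₆ + 2f₇ + f₈] = 0.25·(292) = 73.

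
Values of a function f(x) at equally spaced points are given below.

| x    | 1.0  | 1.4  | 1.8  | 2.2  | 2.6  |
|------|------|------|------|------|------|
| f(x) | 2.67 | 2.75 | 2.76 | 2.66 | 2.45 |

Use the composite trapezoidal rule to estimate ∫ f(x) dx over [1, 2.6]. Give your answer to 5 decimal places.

4.29200

h = 0.4, n = 4.
(h/2)·[y₀ + 2y₁ + 2y₂ + 2y₃ + y₄] = 0.2·(21.46) = 4.29200.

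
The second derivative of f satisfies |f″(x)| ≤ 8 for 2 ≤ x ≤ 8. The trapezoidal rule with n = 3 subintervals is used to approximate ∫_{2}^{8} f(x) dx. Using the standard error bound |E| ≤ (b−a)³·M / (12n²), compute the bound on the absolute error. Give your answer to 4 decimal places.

16.0000

|E| ≤ (6)³·8 / (12·3²) = 1728/108 = 16.0000.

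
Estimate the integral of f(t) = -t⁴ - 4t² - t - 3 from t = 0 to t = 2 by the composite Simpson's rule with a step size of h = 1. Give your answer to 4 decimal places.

h = (2 − 0)/2 = 1.
Nodes t₀,…,t₂ = 0, 1, 2.
f(t) = -t⁴ - 4t² - t - 3: f₀=-3, f₁=-9, f₂=-37.
(h/3)·[f₀ + 4f₁ + f₂] = 0.333333·(-76) = -25.3333.

-25.3333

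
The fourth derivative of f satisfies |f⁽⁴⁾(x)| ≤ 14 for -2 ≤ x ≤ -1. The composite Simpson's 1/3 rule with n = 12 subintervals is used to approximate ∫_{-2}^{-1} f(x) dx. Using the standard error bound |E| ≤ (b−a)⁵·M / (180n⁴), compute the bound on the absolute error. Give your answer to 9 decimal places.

0.000003751

|E| ≤ (1)⁵·14 / (180·12⁴) = 14/3732480 = 0.000003751.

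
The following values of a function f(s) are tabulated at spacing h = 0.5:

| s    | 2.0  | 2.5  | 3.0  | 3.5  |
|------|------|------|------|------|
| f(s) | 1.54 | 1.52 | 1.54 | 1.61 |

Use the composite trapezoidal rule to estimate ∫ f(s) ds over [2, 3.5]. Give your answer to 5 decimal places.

2.31750

h = 0.5, n = 3.
(h/2)·[y₀ + 2y₁ + 2y₂ + y₃] = 0.25·(9.27) = 2.31750.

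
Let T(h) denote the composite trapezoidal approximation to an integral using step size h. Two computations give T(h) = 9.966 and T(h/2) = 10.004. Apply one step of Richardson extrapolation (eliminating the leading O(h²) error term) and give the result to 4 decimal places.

R = (4·T(h/2) − T(h)) / 3 = (4·10.004 − 9.966)/3 = (30.050)/3 = 10.0167.

10.0167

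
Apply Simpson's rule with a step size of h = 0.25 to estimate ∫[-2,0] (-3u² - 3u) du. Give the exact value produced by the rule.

-2

h = (0 − (-2))/8 = 0.25.
Nodes u₀,…,u₈ = -2, -1.75, -1.5, -1.25, -1, -0.75, -0.5, -0.25, 0.
f(u) = -3u² - 3u: f₀=-6, f₁=-3.9375, f₂=-2.25, f₃=-0.9375, f₄=0, f₅=0.5625, f₆=0.75, f₇=0.5625, f₈=0.
(h/3)·[f₀ + 4f₁ + 2f₂ + 4f₃ + 2f₄ + 4f₅ + 2f₆ + 4f₇ + f₈] = 0.083333·(-24) = -2.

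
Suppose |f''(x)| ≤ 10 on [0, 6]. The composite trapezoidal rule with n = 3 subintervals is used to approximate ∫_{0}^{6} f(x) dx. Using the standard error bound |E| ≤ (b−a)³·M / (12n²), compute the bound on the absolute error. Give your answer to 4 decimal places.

20.0000

|E| ≤ (6)³·10 / (12·3²) = 2160/108 = 20.0000.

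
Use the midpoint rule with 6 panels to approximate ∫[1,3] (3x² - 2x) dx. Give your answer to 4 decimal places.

17.9444

h = (3 − 1)/6 = 0.333333.
Midpoints m₁,…,m₆ = 1.166667, 1.5, 1.833333, 2.166667, 2.5, 2.833333.
f(m₁)=1.75, f(m₂)=3.75, f(m₃)=6.416667, f(m₄)=9.75, f(m₅)=13.75, f(m₆)=18.416667.
h·[f(m₁) + f(m₂) + f(m₃) + f(m₄) + f(m₅) + f(m₆)] = 0.333333·(53.833333) = 17.9444.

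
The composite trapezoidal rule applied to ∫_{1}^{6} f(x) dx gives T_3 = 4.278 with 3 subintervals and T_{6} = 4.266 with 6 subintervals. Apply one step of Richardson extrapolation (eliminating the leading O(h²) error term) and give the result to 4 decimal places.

R = (4·T_{6} − T_3) / 3 = (4·4.266 − 4.278)/3 = (12.786)/3 = 4.2620.

4.2620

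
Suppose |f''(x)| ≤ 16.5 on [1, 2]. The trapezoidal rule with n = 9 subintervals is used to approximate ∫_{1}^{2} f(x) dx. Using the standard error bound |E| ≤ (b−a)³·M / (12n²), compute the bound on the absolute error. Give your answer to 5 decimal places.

|E| ≤ (1)³·16.5 / (12·9²) = 16.5/972 = 0.01698.

0.01698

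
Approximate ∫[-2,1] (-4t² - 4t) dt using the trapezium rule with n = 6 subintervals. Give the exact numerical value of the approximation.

h = (1 − (-2))/6 = 0.5.
Nodes t₀,…,t₆ = -2, -1.5, -1, -0.5, 0, 0.5, 1.
f(t) = -4t² - 4t: f₀=-8, f₁=-3, f₂=0, f₃=1, f₄=0, f₅=-3, f₆=-8.
(h/2)·[f₀ + 2f₁ + 2f₂ + 2f₃ + 2f₄ + 2f₅ + f₆] = 0.25·(-26) = -6.5.

-6.5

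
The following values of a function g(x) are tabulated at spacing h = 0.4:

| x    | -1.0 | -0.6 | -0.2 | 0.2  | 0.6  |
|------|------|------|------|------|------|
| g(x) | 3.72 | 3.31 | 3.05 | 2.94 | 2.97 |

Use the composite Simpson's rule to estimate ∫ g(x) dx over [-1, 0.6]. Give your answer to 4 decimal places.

5.0387

h = 0.4, n = 4.
(h/3)·[y₀ + 4y₁ + 2y₂ + 4y₃ + y₄] = 0.133333·(37.79) = 5.0387.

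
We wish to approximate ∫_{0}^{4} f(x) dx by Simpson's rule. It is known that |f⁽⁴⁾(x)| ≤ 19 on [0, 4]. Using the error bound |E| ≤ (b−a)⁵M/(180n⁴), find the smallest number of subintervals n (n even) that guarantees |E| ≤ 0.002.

16

Need 19456/(180n⁴) ≤ 0.002.
n⁴ ≥ 19456/(180·0.002) = 54044.4 ⇒ n ≥ 15.2471, so the smallest even n is 16. (n must be even for Simpson's rule.)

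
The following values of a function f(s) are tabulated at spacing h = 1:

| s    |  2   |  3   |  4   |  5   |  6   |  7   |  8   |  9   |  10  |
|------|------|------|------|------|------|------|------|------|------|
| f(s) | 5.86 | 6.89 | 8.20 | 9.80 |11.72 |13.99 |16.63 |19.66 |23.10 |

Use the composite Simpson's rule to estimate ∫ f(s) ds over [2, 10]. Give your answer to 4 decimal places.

h = 1, n = 8.
(h/3)·[y₀ + 4y₁ + 2y₂ + 4y₃ + 2y₄ + 4y₅ + 2y₆ + 4y₇ + y₈] = 0.333333·(303.42) = 101.1400.

101.1400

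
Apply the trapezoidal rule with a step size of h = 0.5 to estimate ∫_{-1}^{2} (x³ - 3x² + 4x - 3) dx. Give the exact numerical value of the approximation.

-8.4375

h = (2 − (-1))/6 = 0.5.
Nodes x₀,…,x₆ = -1, -0.5, 0, 0.5, 1, 1.5, 2.
f(x) = x³ - 3x² + 4x - 3: f₀=-11, f₁=-5.875, f₂=-3, f₃=-1.625, f₄=-1, f₅=-0.375, f₆=1.
(h/2)·[f₀ + 2f₁ + 2f₂ + 2f₃ + 2f₄ + 2f₅ + f₆] = 0.25·(-33.75) = -8.4375.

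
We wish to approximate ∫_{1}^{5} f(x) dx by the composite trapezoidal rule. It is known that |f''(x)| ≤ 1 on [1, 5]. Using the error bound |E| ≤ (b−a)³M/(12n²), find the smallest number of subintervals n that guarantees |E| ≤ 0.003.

Need 64/(12n²) ≤ 0.003.
n² ≥ 64/(12·0.003) = 1777.78 ⇒ n ≥ 42.1637, so the smallest n is 43.

43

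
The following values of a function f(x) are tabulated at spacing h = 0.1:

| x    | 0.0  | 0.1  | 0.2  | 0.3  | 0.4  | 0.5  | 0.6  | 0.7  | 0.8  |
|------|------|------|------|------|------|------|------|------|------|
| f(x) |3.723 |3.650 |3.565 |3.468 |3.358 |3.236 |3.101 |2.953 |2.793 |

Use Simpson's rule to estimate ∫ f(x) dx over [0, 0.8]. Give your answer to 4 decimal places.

2.6597

h = 0.1, n = 8.
(h/3)·[y₀ + 4y₁ + 2y₂ + 4y₃ + 2y₄ + 4y₅ + 2y₆ + 4y₇ + y₈] = 0.033333·(79.792) = 2.6597.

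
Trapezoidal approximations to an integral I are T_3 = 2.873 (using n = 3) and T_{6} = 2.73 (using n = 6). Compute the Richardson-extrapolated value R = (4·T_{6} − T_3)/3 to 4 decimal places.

2.6823

R = (4·T_{6} − T_3) / 3 = (4·2.73 − 2.873)/3 = (8.047)/3 = 2.6823.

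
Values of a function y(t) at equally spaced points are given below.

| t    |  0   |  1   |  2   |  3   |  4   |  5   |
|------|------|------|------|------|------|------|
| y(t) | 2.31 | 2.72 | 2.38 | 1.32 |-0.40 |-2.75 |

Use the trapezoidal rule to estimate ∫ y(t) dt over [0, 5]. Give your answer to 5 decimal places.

h = 1, n = 5.
(h/2)·[y₀ + 2y₁ + 2y₂ + 2y₃ + 2y₄ + y₅] = 0.5·(11.60) = 5.80000.

5.80000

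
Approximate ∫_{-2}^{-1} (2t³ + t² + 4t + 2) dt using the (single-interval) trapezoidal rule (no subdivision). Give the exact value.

-10.5

T = (b−a)/2 · [f(-2) + f(-1)] = 0.5·[(-18) + (-3)] = -10.5.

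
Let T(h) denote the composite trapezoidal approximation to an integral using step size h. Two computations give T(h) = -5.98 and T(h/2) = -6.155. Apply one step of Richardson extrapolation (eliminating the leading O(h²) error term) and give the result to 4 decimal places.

R = (4·T(h/2) − T(h)) / 3 = (4·(-6.155) − (-5.98))/3 = (-18.640)/3 = -6.2133.

-6.2133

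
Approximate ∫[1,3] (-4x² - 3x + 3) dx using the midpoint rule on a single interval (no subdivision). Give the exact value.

-38

M = (b−a)·f(2) = 2·(-19) = -38.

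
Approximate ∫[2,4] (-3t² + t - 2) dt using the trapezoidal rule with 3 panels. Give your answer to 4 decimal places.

h = (4 − 2)/3 = 0.666667.
Nodes t₀,…,t₃ = 2, 2.666667, 3.333333, 4.
f(t) = -3t² + t - 2: f₀=-12, f₁=-20.666667, f₂=-32, f₃=-46.
(h/2)·[f₀ + 2f₁ + 2f₂ + f₃] = 0.333333·(-163.333333) = -54.4444.

-54.4444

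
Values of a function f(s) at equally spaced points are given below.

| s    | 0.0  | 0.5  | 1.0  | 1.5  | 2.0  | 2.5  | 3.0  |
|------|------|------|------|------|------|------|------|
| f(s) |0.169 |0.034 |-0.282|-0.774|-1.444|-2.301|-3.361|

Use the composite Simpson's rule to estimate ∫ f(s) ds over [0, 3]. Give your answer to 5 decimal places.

h = 0.5, n = 6.
(h/3)·[y₀ + 4y₁ + 2y₂ + 4y₃ + 2y₄ + 4y₅ + y₆] = 0.166667·(-18.808) = -3.13467.

-3.13467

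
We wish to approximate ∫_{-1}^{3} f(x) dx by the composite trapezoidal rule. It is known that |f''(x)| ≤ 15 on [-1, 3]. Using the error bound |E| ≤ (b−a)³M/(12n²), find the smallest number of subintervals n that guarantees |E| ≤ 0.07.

Need 960/(12n²) ≤ 0.07.
n² ≥ 960/(12·0.07) = 1142.86 ⇒ n ≥ 33.8062, so the smallest n is 34.

34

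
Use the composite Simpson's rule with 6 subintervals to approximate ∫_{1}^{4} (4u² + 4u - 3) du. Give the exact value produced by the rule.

h = (4 − 1)/6 = 0.5.
Nodes u₀,…,u₆ = 1, 1.5, 2, 2.5, 3, 3.5, 4.
f(u) = 4u² + 4u - 3: f₀=5, f₁=12, f₂=21, f₃=32, f₄=45, f₅=60, f₆=77.
(h/3)·[f₀ + 4f₁ + 2f₂ + 4f₃ + 2f₄ + 4f₅ + f₆] = 0.166667·(630) = 105.

105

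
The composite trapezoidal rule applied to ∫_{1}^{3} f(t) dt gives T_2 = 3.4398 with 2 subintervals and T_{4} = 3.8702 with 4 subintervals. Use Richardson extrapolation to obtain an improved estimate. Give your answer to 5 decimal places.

R = (4·T_{4} − T_2) / 3 = (4·3.8702 − 3.4398)/3 = (12.0410)/3 = 4.01367.

4.01367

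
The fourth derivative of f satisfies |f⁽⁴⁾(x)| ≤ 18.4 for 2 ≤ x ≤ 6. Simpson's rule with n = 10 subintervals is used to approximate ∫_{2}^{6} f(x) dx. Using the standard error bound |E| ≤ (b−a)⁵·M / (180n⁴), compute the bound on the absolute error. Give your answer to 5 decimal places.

0.01047

|E| ≤ (4)⁵·18.4 / (180·10⁴) = 18841.6/1800000 = 0.01047.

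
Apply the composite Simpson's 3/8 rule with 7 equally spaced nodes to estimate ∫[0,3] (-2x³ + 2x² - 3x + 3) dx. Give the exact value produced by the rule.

h = (3 − 0)/6 = 0.5.
Nodes x₀,…,x₆ = 0, 0.5, 1, 1.5, 2, 2.5, 3.
f(x) = -2x³ + 2x² - 3x + 3: f₀=3, f₁=1.75, f₂=0, f₃=-3.75, f₄=-11, f₅=-23.25, f₆=-42.
(3h/8)·[f₀ + 3f₁ + 3f₂ + 2f₃ + 3f₄ + 3f₅ + f₆] = 0.1875·(-144) = -27.

-27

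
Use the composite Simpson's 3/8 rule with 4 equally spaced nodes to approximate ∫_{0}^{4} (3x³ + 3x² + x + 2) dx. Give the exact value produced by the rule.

h = (4 − 0)/3 = 1.333333.
Nodes x₀,…,x₃ = 0, 1.333333, 2.666667, 4.
f(x) = 3x³ + 3x² + x + 2: f₀=2, f₁=15.777778, f₂=82.888889, f₃=246.
(3h/8)·[f₀ + 3f₁ + 3f₂ + f₃] = 0.5·(544) = 272.

272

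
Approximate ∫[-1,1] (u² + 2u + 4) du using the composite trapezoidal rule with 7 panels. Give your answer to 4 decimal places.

8.6939

h = (1 − (-1))/7 = 0.285714.
Nodes u₀,…,u₇ = -1, -0.714286, -0.428571, -0.142857, 0.142857, 0.428571, 0.714286, 1.
f(u) = u² + 2u + 4: f₀=3, f₁=3.081633, f₂=3.326531, f₃=3.734694, f₄=4.306122, f₅=5.040816, f₆=5.938776, f₇=7.
(h/2)·[f₀ + 2f₁ + 2f₂ + 2f₃ + 2f₄ + 2f₅ + 2f₆ + f₇] = 0.142857·(60.857143) = 8.6939.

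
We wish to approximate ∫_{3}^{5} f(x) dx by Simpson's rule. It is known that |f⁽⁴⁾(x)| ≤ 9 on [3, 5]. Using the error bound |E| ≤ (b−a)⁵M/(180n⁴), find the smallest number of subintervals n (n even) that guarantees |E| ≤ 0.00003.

Need 288/(180n⁴) ≤ 0.00003.
n⁴ ≥ 288/(180·0.00003) = 53333.3 ⇒ n ≥ 15.1967, so the smallest even n is 16. (n must be even for Simpson's rule.)

16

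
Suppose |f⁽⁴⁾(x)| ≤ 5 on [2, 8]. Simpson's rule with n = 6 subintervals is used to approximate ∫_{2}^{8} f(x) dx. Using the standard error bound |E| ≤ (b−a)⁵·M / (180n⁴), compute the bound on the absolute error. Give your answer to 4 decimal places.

|E| ≤ (6)⁵·5 / (180·6⁴) = 38880/233280 = 0.1667.

0.1667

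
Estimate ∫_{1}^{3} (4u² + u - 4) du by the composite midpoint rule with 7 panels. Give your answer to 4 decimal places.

30.6122

h = (3 − 1)/7 = 0.285714.
Midpoints m₁,…,m₇ = 1.142857, 1.428571, 1.714286, 2, 2.285714, 2.571429, 2.857143.
f(m₁)=2.367347, f(m₂)=5.591837, f(m₃)=9.469388, f(m₄)=14, f(m₅)=19.183673, f(m₆)=25.020408, f(m₇)=31.510204.
h·[f(m₁) + f(m₂) + f(m₃) + f(m₄) + f(m₅) + f(m₆) + f(m₇)] = 0.285714·(107.142857) = 30.6122.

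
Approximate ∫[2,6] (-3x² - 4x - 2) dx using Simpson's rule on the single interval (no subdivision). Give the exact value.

S = (b−a)/6 · [f(2) + 4f(4) + f(6)] = 0.666667·[(-22) + 4·(-66) + (-134)] = -280.

-280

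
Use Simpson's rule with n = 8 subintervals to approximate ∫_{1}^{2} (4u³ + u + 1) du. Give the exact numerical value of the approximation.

17.5

h = (2 − 1)/8 = 0.125.
Nodes u₀,…,u₈ = 1, 1.125, 1.25, 1.375, 1.5, 1.625, 1.75, 1.875, 2.
f(u) = 4u³ + u + 1: f₀=6, f₁=7.8203125, f₂=10.0625, f₃=12.7734375, f₄=16, f₅=19.7890625, f₆=24.1875, f₇=29.2421875, f₈=35.
(h/3)·[f₀ + 4f₁ + 2f₂ + 4f₃ + 2f₄ + 4f₅ + 2f₆ + 4f₇ + f₈] = 0.041667·(420) = 17.5.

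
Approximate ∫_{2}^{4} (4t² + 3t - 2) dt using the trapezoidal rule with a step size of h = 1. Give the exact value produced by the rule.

h = (4 − 2)/2 = 1.
Nodes t₀,…,t₂ = 2, 3, 4.
f(t) = 4t² + 3t - 2: f₀=20, f₁=43, f₂=74.
(h/2)·[f₀ + 2f₁ + f₂] = 0.5·(180) = 90.

90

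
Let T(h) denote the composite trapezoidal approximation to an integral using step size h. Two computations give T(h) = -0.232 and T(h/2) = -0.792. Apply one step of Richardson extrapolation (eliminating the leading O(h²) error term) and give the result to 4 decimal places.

-0.9787

R = (4·T(h/2) − T(h)) / 3 = (4·(-0.792) − (-0.232))/3 = (-2.936)/3 = -0.9787.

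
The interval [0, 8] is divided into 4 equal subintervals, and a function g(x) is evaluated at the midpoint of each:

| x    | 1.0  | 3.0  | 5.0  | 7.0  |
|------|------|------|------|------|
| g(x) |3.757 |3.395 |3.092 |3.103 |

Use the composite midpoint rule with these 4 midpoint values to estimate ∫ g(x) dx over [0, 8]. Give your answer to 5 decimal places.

26.69400

h = 2, n = 4.
h·[y(m₁) + y(m₂) + y(m₃) + y(m₄)] = 2·(13.347) = 26.69400.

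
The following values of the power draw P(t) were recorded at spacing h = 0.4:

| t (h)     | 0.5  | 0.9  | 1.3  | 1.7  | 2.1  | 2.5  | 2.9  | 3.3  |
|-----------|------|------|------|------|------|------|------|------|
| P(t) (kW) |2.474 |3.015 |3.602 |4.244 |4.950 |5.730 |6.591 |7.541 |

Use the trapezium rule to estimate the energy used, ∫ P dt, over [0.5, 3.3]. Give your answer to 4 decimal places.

13.2558

h = 0.4, n = 7.
(h/2)·[y₀ + 2y₁ + 2y₂ + 2y₃ + 2y₄ + 2y₅ + 2y₆ + y₇] = 0.2·(66.279) = 13.2558.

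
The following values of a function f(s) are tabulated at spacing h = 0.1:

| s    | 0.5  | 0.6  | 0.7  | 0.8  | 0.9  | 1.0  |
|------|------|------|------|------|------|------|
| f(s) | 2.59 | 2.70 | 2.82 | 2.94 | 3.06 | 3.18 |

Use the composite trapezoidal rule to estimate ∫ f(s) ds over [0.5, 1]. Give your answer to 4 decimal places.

h = 0.1, n = 5.
(h/2)·[y₀ + 2y₁ + 2y₂ + 2y₃ + 2y₄ + y₅] = 0.05·(28.81) = 1.4405.

1.4405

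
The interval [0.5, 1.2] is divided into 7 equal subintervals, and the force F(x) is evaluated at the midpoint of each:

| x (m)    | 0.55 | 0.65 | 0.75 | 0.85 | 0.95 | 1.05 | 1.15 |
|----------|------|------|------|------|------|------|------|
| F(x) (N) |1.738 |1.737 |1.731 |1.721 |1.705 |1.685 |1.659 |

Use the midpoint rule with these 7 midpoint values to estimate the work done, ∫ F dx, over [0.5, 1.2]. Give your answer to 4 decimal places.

h = 0.1, n = 7.
h·[y(m₁) + y(m₂) + y(m₃) + y(m₄) + y(m₅) + y(m₆) + y(m₇)] = 0.1·(11.976) = 1.1976.

1.1976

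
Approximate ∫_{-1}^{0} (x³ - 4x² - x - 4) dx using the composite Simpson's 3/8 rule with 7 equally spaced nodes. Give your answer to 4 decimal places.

-5.0833

h = (0 − (-1))/6 = 0.166667.
Nodes x₀,…,x₆ = -1, -0.833333, -0.666667, -0.5, -0.333333, -0.166667, 0.
f(x) = x³ - 4x² - x - 4: f₀=-8, f₁=-6.523148, f₂=-5.407407, f₃=-4.625, f₄=-4.148148, f₅=-3.949074, f₆=-4.
(3h/8)·[f₀ + 3f₁ + 3f₂ + 2f₃ + 3f₄ + 3f₅ + f₆] = 0.0625·(-81.333333) = -5.0833.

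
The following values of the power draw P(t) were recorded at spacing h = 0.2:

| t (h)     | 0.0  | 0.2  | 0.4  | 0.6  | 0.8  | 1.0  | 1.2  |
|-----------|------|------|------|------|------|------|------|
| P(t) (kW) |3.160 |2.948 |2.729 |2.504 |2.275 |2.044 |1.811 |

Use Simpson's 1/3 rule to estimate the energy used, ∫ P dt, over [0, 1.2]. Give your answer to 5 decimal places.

h = 0.2, n = 6.
(h/3)·[y₀ + 4y₁ + 2y₂ + 4y₃ + 2y₄ + 4y₅ + y₆] = 0.066667·(44.963) = 2.99753.

2.99753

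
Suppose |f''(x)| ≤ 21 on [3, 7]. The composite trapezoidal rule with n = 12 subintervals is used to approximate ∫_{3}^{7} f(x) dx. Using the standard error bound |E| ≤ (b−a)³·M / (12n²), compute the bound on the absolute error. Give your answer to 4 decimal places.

|E| ≤ (4)³·21 / (12·12²) = 1344/1728 = 0.7778.

0.7778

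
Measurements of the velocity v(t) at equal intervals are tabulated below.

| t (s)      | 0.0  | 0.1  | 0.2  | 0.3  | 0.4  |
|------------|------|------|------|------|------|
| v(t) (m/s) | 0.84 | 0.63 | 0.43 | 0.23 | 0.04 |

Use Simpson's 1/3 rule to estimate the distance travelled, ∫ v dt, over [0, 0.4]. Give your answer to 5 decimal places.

0.17267

h = 0.1, n = 4.
(h/3)·[y₀ + 4y₁ + 2y₂ + 4y₃ + y₄] = 0.033333·(5.18) = 0.17267.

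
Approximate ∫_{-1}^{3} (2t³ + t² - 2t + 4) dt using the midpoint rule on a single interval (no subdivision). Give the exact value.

20

M = (b−a)·f(1) = 4·(5) = 20.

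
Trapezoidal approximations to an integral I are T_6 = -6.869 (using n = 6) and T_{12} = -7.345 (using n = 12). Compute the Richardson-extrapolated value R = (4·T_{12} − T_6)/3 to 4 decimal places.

-7.5037

R = (4·T_{12} − T_6) / 3 = (4·(-7.345) − (-6.869))/3 = (-22.511)/3 = -7.5037.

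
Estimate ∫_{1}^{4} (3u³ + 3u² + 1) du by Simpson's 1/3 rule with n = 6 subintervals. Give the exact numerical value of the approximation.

257.25

h = (4 − 1)/6 = 0.5.
Nodes u₀,…,u₆ = 1, 1.5, 2, 2.5, 3, 3.5, 4.
f(u) = 3u³ + 3u² + 1: f₀=7, f₁=17.875, f₂=37, f₃=66.625, f₄=109, f₅=166.375, f₆=241.
(h/3)·[f₀ + 4f₁ + 2f₂ + 4f₃ + 2f₄ + 4f₅ + f₆] = 0.166667·(1543.5) = 257.25.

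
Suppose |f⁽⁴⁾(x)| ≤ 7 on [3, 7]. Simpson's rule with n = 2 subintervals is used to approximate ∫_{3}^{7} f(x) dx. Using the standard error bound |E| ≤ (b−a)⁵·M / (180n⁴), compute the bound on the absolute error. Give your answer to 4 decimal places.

2.4889

|E| ≤ (4)⁵·7 / (180·2⁴) = 7168/2880 = 2.4889.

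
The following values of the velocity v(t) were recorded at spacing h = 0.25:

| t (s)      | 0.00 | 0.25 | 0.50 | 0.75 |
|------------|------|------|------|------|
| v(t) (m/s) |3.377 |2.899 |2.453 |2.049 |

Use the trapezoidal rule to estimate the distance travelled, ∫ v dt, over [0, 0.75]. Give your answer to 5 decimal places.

2.01625

h = 0.25, n = 3.
(h/2)·[y₀ + 2y₁ + 2y₂ + y₃] = 0.125·(16.130) = 2.01625.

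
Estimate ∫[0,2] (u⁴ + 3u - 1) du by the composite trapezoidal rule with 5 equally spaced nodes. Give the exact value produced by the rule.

h = (2 − 0)/4 = 0.5.
Nodes u₀,…,u₄ = 0, 0.5, 1, 1.5, 2.
f(u) = u⁴ + 3u - 1: f₀=-1, f₁=0.5625, f₂=3, f₃=8.5625, f₄=21.
(h/2)·[f₀ + 2f₁ + 2f₂ + 2f₃ + f₄] = 0.25·(44.25) = 11.0625.

11.0625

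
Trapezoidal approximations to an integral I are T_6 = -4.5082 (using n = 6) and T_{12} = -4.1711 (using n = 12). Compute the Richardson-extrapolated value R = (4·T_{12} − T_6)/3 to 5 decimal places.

-4.05873

R = (4·T_{12} − T_6) / 3 = (4·(-4.1711) − (-4.5082))/3 = (-12.1762)/3 = -4.05873.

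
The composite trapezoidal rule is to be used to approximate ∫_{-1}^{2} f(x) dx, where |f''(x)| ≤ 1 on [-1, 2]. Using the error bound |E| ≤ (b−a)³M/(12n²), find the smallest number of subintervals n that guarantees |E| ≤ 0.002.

34

Need 27/(12n²) ≤ 0.002.
n² ≥ 27/(12·0.002) = 1125 ⇒ n ≥ 33.5410, so the smallest n is 34.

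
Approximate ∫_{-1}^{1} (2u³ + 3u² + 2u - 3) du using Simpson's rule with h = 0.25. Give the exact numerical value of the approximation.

-4

h = (1 − (-1))/8 = 0.25.
Nodes u₀,…,u₈ = -1, -0.75, -0.5, -0.25, 0, 0.25, 0.5, 0.75, 1.
f(u) = 2u³ + 3u² + 2u - 3: f₀=-4, f₁=-3.65625, f₂=-3.5, f₃=-3.34375, f₄=-3, f₅=-2.28125, f₆=-1, f₇=1.03125, f₈=4.
(h/3)·[f₀ + 4f₁ + 2f₂ + 4f₃ + 2f₄ + 4f₅ + 2f₆ + 4f₇ + f₈] = 0.083333·(-48) = -4.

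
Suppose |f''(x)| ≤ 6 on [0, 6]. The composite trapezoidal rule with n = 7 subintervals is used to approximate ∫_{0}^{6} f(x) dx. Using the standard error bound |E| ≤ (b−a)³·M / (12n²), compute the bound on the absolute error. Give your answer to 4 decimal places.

2.2041

|E| ≤ (6)³·6 / (12·7²) = 1296/588 = 2.2041.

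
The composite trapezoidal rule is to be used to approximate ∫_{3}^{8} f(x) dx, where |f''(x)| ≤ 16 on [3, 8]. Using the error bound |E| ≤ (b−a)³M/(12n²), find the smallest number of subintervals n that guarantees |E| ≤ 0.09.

44

Need 2000/(12n²) ≤ 0.09.
n² ≥ 2000/(12·0.09) = 1851.85 ⇒ n ≥ 43.0331, so the smallest n is 44.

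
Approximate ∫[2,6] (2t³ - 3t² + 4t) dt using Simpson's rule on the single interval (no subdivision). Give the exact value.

496

S = (b−a)/6 · [f(2) + 4f(4) + f(6)] = 0.666667·[12 + 4·96 + 348] = 496.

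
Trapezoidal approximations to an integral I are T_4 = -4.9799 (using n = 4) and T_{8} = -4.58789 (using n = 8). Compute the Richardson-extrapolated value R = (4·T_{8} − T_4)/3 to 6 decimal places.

-4.457220

R = (4·T_{8} − T_4) / 3 = (4·(-4.58789) − (-4.9799))/3 = (-13.37166)/3 = -4.457220.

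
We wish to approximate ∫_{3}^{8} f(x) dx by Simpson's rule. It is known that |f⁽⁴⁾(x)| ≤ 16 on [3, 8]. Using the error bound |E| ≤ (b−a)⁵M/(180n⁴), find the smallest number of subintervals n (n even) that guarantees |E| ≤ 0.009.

14

Need 50000/(180n⁴) ≤ 0.009.
n⁴ ≥ 50000/(180·0.009) = 30864.2 ⇒ n ≥ 13.2545, so the smallest even n is 14. (n must be even for Simpson's rule.)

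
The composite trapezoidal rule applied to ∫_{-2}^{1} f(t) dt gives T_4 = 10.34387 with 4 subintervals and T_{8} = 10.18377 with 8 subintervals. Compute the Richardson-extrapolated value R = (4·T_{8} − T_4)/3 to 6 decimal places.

10.130403

R = (4·T_{8} − T_4) / 3 = (4·10.18377 − 10.34387)/3 = (30.39121)/3 = 10.130403.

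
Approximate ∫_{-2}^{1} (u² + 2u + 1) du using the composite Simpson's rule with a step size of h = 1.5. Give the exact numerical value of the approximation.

h = (1 − (-2))/2 = 1.5.
Nodes u₀,…,u₂ = -2, -0.5, 1.
f(u) = u² + 2u + 1: f₀=1, f₁=0.25, f₂=4.
(h/3)·[f₀ + 4f₁ + f₂] = 0.5·(6) = 3.

3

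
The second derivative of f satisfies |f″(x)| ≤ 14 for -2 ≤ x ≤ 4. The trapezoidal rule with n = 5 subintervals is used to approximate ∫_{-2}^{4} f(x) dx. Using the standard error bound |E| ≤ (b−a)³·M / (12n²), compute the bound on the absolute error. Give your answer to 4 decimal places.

|E| ≤ (6)³·14 / (12·5²) = 3024/300 = 10.0800.

10.0800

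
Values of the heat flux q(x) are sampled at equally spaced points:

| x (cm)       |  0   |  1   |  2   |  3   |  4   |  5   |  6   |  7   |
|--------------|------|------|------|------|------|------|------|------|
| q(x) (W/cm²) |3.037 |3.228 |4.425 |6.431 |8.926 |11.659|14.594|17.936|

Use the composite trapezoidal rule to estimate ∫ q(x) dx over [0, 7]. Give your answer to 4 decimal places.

h = 1, n = 7.
(h/2)·[y₀ + 2y₁ + 2y₂ + 2y₃ + 2y₄ + 2y₅ + 2y₆ + y₇] = 0.5·(119.499) = 59.7495.

59.7495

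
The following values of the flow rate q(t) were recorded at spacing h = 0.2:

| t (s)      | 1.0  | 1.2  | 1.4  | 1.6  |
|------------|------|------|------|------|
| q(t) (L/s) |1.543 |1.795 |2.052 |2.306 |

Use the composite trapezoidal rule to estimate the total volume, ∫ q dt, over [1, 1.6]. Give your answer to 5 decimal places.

1.15430

h = 0.2, n = 3.
(h/2)·[y₀ + 2y₁ + 2y₂ + y₃] = 0.1·(11.543) = 1.15430.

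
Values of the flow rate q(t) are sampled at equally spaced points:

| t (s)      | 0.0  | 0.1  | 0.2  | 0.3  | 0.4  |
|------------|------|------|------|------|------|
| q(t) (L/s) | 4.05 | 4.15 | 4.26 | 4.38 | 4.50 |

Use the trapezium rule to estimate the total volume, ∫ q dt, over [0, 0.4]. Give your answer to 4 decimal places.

h = 0.1, n = 4.
(h/2)·[y₀ + 2y₁ + 2y₂ + 2y₃ + y₄] = 0.05·(34.13) = 1.7065.

1.7065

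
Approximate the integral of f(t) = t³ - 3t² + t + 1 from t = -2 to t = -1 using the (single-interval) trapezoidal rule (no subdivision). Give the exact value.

T = (b−a)/2 · [f(-2) + f(-1)] = 0.5·[(-21) + (-4)] = -12.5.

-12.5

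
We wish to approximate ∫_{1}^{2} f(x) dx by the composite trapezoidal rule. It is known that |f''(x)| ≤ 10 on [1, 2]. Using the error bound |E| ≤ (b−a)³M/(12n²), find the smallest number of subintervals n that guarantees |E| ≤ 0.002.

21

Need 10/(12n²) ≤ 0.002.
n² ≥ 10/(12·0.002) = 416.667 ⇒ n ≥ 20.4124, so the smallest n is 21.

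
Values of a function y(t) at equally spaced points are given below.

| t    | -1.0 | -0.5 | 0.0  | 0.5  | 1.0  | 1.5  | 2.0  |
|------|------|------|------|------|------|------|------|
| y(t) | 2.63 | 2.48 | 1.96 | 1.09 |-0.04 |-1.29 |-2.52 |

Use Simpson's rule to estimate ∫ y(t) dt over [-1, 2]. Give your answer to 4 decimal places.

2.1783

h = 0.5, n = 6.
(h/3)·[y₀ + 4y₁ + 2y₂ + 4y₃ + 2y₄ + 4y₅ + y₆] = 0.166667·(13.07) = 2.1783.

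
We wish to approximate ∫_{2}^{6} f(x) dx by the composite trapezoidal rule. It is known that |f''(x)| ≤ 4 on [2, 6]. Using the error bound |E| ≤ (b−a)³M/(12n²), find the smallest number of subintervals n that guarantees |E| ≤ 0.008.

52

Need 256/(12n²) ≤ 0.008.
n² ≥ 256/(12·0.008) = 2666.67 ⇒ n ≥ 51.6398, so the smallest n is 52.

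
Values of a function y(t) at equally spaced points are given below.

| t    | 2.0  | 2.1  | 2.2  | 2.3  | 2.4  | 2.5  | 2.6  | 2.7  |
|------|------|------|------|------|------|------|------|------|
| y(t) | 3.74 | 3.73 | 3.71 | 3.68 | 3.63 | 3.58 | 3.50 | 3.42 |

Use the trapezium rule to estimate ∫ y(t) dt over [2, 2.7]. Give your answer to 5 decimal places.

h = 0.1, n = 7.
(h/2)·[y₀ + 2y₁ + 2y₂ + 2y₃ + 2y₄ + 2y₅ + 2y₆ + y₇] = 0.05·(50.82) = 2.54100.

2.54100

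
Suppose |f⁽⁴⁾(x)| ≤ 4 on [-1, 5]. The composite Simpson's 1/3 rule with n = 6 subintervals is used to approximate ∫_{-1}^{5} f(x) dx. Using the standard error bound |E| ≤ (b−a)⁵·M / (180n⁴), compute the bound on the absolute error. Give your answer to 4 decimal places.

0.1333

|E| ≤ (6)⁵·4 / (180·6⁴) = 31104/233280 = 0.1333.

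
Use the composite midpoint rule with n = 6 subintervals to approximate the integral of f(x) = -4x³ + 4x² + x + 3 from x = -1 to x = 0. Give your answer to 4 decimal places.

4.8102

h = (0 − (-1))/6 = 0.166667.
Midpoints m₁,…,m₆ = -0.916667, -0.75, -0.583333, -0.416667, -0.25, -0.083333.
f(m₁)=8.525463, f(m₂)=6.1875, f(m₃)=4.571759, f(m₄)=3.567130, f(m₅)=3.0625, f(m₆)=2.946759.
h·[f(m₁) + f(m₂) + f(m₃) + f(m₄) + f(m₅) + f(m₆)] = 0.166667·(28.861111) = 4.8102.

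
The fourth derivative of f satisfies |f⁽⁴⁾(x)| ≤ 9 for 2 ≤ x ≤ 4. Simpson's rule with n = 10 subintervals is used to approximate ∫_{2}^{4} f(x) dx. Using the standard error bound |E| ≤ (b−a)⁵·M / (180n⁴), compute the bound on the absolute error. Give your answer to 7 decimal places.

|E| ≤ (2)⁵·9 / (180·10⁴) = 288/1800000 = 0.0001600.

0.0001600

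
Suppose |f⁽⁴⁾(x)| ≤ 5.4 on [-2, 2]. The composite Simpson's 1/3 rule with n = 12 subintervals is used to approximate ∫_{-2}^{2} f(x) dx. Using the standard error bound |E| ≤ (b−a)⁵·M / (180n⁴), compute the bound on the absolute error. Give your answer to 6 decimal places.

0.001481

|E| ≤ (4)⁵·5.4 / (180·12⁴) = 5529.6/3732480 = 0.001481.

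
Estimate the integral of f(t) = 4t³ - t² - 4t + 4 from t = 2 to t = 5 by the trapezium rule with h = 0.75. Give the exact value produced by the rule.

551.53125

h = (5 − 2)/4 = 0.75.
Nodes t₀,…,t₄ = 2, 2.75, 3.5, 4.25, 5.
f(t) = 4t³ - t² - 4t + 4: f₀=24, f₁=68.625, f₂=149.25, f₃=276, f₄=459.
(h/2)·[f₀ + 2f₁ + 2f₂ + 2f₃ + f₄] = 0.375·(1470.75) = 551.53125.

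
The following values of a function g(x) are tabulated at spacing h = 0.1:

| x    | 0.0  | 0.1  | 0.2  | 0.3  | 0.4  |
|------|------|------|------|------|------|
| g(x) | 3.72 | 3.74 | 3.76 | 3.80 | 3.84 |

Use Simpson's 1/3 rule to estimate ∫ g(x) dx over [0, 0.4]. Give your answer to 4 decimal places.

h = 0.1, n = 4.
(h/3)·[y₀ + 4y₁ + 2y₂ + 4y₃ + y₄] = 0.033333·(45.24) = 1.5080.

1.5080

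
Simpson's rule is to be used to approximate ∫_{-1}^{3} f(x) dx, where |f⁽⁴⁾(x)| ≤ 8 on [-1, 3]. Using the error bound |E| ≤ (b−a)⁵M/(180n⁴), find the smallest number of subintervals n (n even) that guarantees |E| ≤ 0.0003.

20

Need 8192/(180n⁴) ≤ 0.0003.
n⁴ ≥ 8192/(180·0.0003) = 151704 ⇒ n ≥ 19.7355, so the smallest even n is 20. (n must be even for Simpson's rule.)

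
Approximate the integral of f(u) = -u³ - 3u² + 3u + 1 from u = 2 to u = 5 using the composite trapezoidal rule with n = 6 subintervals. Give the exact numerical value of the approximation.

h = (5 − 2)/6 = 0.5.
Nodes u₀,…,u₆ = 2, 2.5, 3, 3.5, 4, 4.5, 5.
f(u) = -u³ - 3u² + 3u + 1: f₀=-13, f₁=-25.875, f₂=-44, f₃=-68.125, f₄=-99, f₅=-137.375, f₆=-184.
(h/2)·[f₀ + 2f₁ + 2f₂ + 2f₃ + 2f₄ + 2f₅ + f₆] = 0.25·(-945.75) = -236.4375.

-236.4375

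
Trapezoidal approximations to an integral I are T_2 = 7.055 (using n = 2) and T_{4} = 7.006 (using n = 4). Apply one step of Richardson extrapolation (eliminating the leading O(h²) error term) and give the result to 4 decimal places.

6.9897

R = (4·T_{4} − T_2) / 3 = (4·7.006 − 7.055)/3 = (20.969)/3 = 6.9897.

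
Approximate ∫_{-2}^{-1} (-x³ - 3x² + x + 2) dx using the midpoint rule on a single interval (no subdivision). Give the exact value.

M = (b−a)·f(-1.5) = 1·(-2.875) = -2.875.

-2.875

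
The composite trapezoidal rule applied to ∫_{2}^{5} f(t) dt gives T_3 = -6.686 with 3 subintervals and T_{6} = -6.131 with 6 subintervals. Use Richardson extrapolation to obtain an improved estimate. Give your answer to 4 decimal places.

-5.9460

R = (4·T_{6} − T_3) / 3 = (4·(-6.131) − (-6.686))/3 = (-17.838)/3 = -5.9460.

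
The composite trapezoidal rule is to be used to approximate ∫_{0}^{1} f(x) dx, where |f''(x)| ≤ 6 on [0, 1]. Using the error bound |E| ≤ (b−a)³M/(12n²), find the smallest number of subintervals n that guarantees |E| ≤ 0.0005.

Need 6/(12n²) ≤ 0.0005.
n² ≥ 6/(12·0.0005) = 1000 ⇒ n ≥ 31.6228, so the smallest n is 32.

32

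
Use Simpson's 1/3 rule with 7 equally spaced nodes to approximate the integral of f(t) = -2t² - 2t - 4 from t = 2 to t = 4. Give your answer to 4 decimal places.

h = (4 − 2)/6 = 0.333333.
Nodes t₀,…,t₆ = 2, 2.333333, 2.666667, 3, 3.333333, 3.666667, 4.
f(t) = -2t² - 2t - 4: f₀=-16, f₁=-19.555556, f₂=-23.555556, f₃=-28, f₄=-32.888889, f₅=-38.222222, f₆=-44.
(h/3)·[f₀ + 4f₁ + 2f₂ + 4f₃ + 2f₄ + 4f₅ + f₆] = 0.111111·(-516) = -57.3333.

-57.3333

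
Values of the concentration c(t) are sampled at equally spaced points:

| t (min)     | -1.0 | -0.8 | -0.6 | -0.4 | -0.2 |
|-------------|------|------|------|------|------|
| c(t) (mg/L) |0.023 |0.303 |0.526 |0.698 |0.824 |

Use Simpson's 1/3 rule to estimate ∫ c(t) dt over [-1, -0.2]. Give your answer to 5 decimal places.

0.39353

h = 0.2, n = 4.
(h/3)·[y₀ + 4y₁ + 2y₂ + 4y₃ + y₄] = 0.066667·(5.903) = 0.39353.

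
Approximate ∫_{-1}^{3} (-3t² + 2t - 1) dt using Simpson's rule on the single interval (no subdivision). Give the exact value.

S = (b−a)/6 · [f(-1) + 4f(1) + f(3)] = 0.666667·[(-6) + 4·(-2) + (-22)] = -24.

-24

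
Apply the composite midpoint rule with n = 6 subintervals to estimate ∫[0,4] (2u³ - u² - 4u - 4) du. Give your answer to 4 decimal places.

57.0370

h = (4 − 0)/6 = 0.666667.
Midpoints m₁,…,m₆ = 0.333333, 1, 1.666667, 2.333333, 3, 3.666667.
f(m₁)=-5.370370, f(m₂)=-7, f(m₃)=-4.185185, f(m₄)=6.629630, f(m₅)=29, f(m₆)=66.481481.
h·[f(m₁) + f(m₂) + f(m₃) + f(m₄) + f(m₅) + f(m₆)] = 0.666667·(85.555556) = 57.0370.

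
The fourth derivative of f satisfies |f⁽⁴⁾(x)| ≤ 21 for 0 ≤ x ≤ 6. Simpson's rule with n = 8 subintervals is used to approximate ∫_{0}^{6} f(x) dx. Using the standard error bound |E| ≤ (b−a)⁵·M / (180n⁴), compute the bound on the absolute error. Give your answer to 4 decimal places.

|E| ≤ (6)⁵·21 / (180·8⁴) = 163296/737280 = 0.2215.

0.2215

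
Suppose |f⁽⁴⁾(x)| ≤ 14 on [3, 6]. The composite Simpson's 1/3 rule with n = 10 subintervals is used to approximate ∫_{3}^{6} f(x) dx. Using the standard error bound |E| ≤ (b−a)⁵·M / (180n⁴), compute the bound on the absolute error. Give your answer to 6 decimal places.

|E| ≤ (3)⁵·14 / (180·10⁴) = 3402/1800000 = 0.001890.

0.001890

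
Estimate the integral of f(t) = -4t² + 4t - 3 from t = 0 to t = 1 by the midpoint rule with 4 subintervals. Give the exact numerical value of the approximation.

-2.3125

h = (1 − 0)/4 = 0.25.
Midpoints m₁,…,m₄ = 0.125, 0.375, 0.625, 0.875.
f(m₁)=-2.5625, f(m₂)=-2.0625, f(m₃)=-2.0625, f(m₄)=-2.5625.
h·[f(m₁) + f(m₂) + f(m₃) + f(m₄)] = 0.25·(-9.25) = -2.3125.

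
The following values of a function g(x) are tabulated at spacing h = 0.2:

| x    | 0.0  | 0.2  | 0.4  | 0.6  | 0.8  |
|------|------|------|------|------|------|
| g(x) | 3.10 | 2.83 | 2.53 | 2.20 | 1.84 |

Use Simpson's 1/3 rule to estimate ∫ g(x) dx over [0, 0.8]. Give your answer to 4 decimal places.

h = 0.2, n = 4.
(h/3)·[y₀ + 4y₁ + 2y₂ + 4y₃ + y₄] = 0.066667·(30.12) = 2.0080.

2.0080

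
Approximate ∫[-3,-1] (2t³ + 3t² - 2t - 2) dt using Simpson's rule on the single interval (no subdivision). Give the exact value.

-10

S = (b−a)/6 · [f(-3) + 4f(-2) + f(-1)] = 0.333333·[(-23) + 4·(-2) + 1] = -10.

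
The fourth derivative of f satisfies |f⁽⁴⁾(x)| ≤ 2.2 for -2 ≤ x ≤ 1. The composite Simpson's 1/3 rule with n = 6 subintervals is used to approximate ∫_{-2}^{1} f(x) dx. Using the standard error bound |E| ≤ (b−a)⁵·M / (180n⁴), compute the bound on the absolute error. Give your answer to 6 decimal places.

0.002292

|E| ≤ (3)⁵·2.2 / (180·6⁴) = 534.6/233280 = 0.002292.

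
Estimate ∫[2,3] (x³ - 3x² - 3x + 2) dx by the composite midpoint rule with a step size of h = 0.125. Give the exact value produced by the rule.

h = (3 − 2)/8 = 0.125.
Midpoints m₁,…,m₈ = 2.0625, 2.1875, 2.3125, 2.4375, 2.5625, 2.6875, 2.8125, 2.9375.
f(m₁)=-8.175537109375, f(m₂)=-8.450439453125, f(m₃)=-8.614013671875, f(m₄)=-8.654541015625, f(m₅)=-8.560302734375, f(m₆)=-8.319580078125, f(m₇)=-7.920654296875, f(m₈)=-7.351806640625.
h·[f(m₁) + f(m₂) + f(m₃) + f(m₄) + f(m₅) + f(m₆) + f(m₇) + f(m₈)] = 0.125·(-66.046875) = -8.255859375.

-8.255859375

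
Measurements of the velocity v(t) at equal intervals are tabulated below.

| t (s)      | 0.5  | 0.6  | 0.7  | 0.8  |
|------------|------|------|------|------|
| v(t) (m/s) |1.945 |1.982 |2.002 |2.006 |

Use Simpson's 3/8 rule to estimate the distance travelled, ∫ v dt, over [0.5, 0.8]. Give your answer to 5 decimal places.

h = 0.1, n = 3.
(3h/8)·[y₀ + 3y₁ + 3y₂ + y₃] = 0.0375·(15.903) = 0.59636.

0.59636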